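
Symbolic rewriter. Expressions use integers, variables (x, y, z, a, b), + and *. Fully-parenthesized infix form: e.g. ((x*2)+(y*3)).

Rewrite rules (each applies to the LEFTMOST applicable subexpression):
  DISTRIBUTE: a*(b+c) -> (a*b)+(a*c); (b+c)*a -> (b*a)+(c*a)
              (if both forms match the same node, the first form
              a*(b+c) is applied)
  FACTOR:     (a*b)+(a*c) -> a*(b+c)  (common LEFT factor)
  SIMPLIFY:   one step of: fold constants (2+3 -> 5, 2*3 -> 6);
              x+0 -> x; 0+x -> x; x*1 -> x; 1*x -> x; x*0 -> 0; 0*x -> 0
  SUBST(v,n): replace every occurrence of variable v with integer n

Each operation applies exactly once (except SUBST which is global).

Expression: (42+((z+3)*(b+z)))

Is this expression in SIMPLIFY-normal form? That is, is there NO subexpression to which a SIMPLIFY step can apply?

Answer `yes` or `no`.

Answer: yes

Derivation:
Expression: (42+((z+3)*(b+z)))
Scanning for simplifiable subexpressions (pre-order)...
  at root: (42+((z+3)*(b+z))) (not simplifiable)
  at R: ((z+3)*(b+z)) (not simplifiable)
  at RL: (z+3) (not simplifiable)
  at RR: (b+z) (not simplifiable)
Result: no simplifiable subexpression found -> normal form.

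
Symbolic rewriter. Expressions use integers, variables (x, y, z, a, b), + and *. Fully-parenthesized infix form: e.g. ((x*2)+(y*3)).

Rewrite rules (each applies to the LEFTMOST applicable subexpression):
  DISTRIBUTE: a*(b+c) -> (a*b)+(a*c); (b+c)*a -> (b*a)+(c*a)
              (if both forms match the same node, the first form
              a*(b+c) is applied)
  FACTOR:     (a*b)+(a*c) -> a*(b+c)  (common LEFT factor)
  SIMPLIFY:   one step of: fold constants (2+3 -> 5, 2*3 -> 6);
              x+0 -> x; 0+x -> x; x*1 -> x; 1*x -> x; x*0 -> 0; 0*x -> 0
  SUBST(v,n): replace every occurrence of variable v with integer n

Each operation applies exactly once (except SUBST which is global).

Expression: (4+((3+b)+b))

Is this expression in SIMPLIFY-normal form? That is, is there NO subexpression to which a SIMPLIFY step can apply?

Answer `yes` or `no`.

Answer: yes

Derivation:
Expression: (4+((3+b)+b))
Scanning for simplifiable subexpressions (pre-order)...
  at root: (4+((3+b)+b)) (not simplifiable)
  at R: ((3+b)+b) (not simplifiable)
  at RL: (3+b) (not simplifiable)
Result: no simplifiable subexpression found -> normal form.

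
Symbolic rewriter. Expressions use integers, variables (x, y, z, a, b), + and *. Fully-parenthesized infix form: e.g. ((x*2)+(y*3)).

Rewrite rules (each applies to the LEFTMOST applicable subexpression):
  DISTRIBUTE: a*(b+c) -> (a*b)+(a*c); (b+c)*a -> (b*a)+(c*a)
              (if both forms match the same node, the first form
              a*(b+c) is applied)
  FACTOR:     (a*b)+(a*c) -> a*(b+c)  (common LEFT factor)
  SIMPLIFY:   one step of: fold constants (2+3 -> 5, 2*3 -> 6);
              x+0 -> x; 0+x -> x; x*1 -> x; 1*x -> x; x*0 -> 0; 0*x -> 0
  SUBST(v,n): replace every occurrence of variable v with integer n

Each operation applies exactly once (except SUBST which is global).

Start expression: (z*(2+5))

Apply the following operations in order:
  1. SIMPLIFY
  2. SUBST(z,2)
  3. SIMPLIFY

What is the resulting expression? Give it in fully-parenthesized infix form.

Answer: 14

Derivation:
Start: (z*(2+5))
Apply SIMPLIFY at R (target: (2+5)): (z*(2+5)) -> (z*7)
Apply SUBST(z,2): (z*7) -> (2*7)
Apply SIMPLIFY at root (target: (2*7)): (2*7) -> 14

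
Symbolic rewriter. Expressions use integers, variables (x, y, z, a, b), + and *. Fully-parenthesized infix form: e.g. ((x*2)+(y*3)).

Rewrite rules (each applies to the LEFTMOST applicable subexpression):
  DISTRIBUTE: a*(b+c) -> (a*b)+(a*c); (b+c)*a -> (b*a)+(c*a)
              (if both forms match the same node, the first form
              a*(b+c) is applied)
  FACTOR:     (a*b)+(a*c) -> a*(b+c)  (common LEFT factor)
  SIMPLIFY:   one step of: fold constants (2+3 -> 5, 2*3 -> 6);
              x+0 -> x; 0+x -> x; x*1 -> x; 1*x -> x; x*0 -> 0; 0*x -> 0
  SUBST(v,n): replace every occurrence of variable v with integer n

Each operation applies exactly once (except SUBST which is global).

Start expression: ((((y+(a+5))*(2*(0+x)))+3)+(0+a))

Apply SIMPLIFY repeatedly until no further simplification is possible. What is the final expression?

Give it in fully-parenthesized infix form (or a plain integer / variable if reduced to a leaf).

Start: ((((y+(a+5))*(2*(0+x)))+3)+(0+a))
Step 1: at LLRR: (0+x) -> x; overall: ((((y+(a+5))*(2*(0+x)))+3)+(0+a)) -> ((((y+(a+5))*(2*x))+3)+(0+a))
Step 2: at R: (0+a) -> a; overall: ((((y+(a+5))*(2*x))+3)+(0+a)) -> ((((y+(a+5))*(2*x))+3)+a)
Fixed point: ((((y+(a+5))*(2*x))+3)+a)

Answer: ((((y+(a+5))*(2*x))+3)+a)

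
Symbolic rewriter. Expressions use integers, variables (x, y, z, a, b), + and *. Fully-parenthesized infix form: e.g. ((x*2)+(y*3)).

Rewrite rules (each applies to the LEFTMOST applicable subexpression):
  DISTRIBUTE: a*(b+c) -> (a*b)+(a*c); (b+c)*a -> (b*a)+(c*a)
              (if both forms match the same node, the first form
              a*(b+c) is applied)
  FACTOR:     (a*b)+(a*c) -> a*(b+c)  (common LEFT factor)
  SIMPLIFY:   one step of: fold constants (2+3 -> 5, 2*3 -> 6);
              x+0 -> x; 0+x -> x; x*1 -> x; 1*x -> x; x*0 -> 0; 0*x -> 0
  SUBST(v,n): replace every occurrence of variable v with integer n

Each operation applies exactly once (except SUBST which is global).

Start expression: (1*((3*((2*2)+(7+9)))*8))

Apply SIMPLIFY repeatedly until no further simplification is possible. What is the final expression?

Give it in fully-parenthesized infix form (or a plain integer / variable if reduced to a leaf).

Answer: 480

Derivation:
Start: (1*((3*((2*2)+(7+9)))*8))
Step 1: at root: (1*((3*((2*2)+(7+9)))*8)) -> ((3*((2*2)+(7+9)))*8); overall: (1*((3*((2*2)+(7+9)))*8)) -> ((3*((2*2)+(7+9)))*8)
Step 2: at LRL: (2*2) -> 4; overall: ((3*((2*2)+(7+9)))*8) -> ((3*(4+(7+9)))*8)
Step 3: at LRR: (7+9) -> 16; overall: ((3*(4+(7+9)))*8) -> ((3*(4+16))*8)
Step 4: at LR: (4+16) -> 20; overall: ((3*(4+16))*8) -> ((3*20)*8)
Step 5: at L: (3*20) -> 60; overall: ((3*20)*8) -> (60*8)
Step 6: at root: (60*8) -> 480; overall: (60*8) -> 480
Fixed point: 480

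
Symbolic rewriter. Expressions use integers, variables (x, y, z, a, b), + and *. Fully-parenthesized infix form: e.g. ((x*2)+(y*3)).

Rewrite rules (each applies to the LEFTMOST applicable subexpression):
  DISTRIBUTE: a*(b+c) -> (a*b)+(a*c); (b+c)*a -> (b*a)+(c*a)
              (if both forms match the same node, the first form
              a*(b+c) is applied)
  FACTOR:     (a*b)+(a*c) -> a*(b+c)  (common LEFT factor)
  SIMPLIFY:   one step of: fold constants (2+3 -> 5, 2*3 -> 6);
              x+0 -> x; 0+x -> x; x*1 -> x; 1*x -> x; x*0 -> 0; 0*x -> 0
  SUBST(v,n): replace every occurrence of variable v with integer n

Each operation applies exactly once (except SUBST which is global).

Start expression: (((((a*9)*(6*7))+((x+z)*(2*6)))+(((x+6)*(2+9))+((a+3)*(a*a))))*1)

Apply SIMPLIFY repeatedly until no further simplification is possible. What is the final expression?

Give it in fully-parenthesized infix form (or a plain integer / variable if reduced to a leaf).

Answer: ((((a*9)*42)+((x+z)*12))+(((x+6)*11)+((a+3)*(a*a))))

Derivation:
Start: (((((a*9)*(6*7))+((x+z)*(2*6)))+(((x+6)*(2+9))+((a+3)*(a*a))))*1)
Step 1: at root: (((((a*9)*(6*7))+((x+z)*(2*6)))+(((x+6)*(2+9))+((a+3)*(a*a))))*1) -> ((((a*9)*(6*7))+((x+z)*(2*6)))+(((x+6)*(2+9))+((a+3)*(a*a)))); overall: (((((a*9)*(6*7))+((x+z)*(2*6)))+(((x+6)*(2+9))+((a+3)*(a*a))))*1) -> ((((a*9)*(6*7))+((x+z)*(2*6)))+(((x+6)*(2+9))+((a+3)*(a*a))))
Step 2: at LLR: (6*7) -> 42; overall: ((((a*9)*(6*7))+((x+z)*(2*6)))+(((x+6)*(2+9))+((a+3)*(a*a)))) -> ((((a*9)*42)+((x+z)*(2*6)))+(((x+6)*(2+9))+((a+3)*(a*a))))
Step 3: at LRR: (2*6) -> 12; overall: ((((a*9)*42)+((x+z)*(2*6)))+(((x+6)*(2+9))+((a+3)*(a*a)))) -> ((((a*9)*42)+((x+z)*12))+(((x+6)*(2+9))+((a+3)*(a*a))))
Step 4: at RLR: (2+9) -> 11; overall: ((((a*9)*42)+((x+z)*12))+(((x+6)*(2+9))+((a+3)*(a*a)))) -> ((((a*9)*42)+((x+z)*12))+(((x+6)*11)+((a+3)*(a*a))))
Fixed point: ((((a*9)*42)+((x+z)*12))+(((x+6)*11)+((a+3)*(a*a))))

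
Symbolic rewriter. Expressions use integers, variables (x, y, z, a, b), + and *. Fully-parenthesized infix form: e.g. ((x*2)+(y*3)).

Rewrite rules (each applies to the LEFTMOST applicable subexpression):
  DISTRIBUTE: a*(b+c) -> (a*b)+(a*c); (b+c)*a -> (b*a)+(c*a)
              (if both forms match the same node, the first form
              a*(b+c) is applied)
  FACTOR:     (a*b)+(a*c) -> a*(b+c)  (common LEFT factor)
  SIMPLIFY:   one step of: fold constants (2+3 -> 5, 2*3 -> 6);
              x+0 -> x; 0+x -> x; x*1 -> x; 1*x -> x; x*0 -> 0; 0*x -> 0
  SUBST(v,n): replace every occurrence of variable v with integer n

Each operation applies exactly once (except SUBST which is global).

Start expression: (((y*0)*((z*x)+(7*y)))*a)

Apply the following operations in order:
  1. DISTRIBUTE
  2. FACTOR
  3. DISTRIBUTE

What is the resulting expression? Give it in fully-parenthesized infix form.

Answer: ((((y*0)*(z*x))+((y*0)*(7*y)))*a)

Derivation:
Start: (((y*0)*((z*x)+(7*y)))*a)
Apply DISTRIBUTE at L (target: ((y*0)*((z*x)+(7*y)))): (((y*0)*((z*x)+(7*y)))*a) -> ((((y*0)*(z*x))+((y*0)*(7*y)))*a)
Apply FACTOR at L (target: (((y*0)*(z*x))+((y*0)*(7*y)))): ((((y*0)*(z*x))+((y*0)*(7*y)))*a) -> (((y*0)*((z*x)+(7*y)))*a)
Apply DISTRIBUTE at L (target: ((y*0)*((z*x)+(7*y)))): (((y*0)*((z*x)+(7*y)))*a) -> ((((y*0)*(z*x))+((y*0)*(7*y)))*a)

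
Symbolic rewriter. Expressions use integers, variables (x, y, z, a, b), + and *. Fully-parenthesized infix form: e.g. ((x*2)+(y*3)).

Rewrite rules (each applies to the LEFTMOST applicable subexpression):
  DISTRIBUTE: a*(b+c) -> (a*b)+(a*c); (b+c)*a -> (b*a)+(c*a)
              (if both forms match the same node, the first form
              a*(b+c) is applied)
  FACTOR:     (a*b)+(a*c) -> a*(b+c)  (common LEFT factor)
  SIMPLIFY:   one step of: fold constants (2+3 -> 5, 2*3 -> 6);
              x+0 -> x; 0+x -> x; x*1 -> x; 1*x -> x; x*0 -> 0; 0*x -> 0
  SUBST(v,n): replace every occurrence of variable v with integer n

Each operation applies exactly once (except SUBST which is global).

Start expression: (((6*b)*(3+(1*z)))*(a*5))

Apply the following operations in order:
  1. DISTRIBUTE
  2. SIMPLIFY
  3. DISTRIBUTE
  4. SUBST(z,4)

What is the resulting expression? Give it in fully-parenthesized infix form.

Answer: ((((6*b)*3)*(a*5))+(((6*b)*4)*(a*5)))

Derivation:
Start: (((6*b)*(3+(1*z)))*(a*5))
Apply DISTRIBUTE at L (target: ((6*b)*(3+(1*z)))): (((6*b)*(3+(1*z)))*(a*5)) -> ((((6*b)*3)+((6*b)*(1*z)))*(a*5))
Apply SIMPLIFY at LRR (target: (1*z)): ((((6*b)*3)+((6*b)*(1*z)))*(a*5)) -> ((((6*b)*3)+((6*b)*z))*(a*5))
Apply DISTRIBUTE at root (target: ((((6*b)*3)+((6*b)*z))*(a*5))): ((((6*b)*3)+((6*b)*z))*(a*5)) -> ((((6*b)*3)*(a*5))+(((6*b)*z)*(a*5)))
Apply SUBST(z,4): ((((6*b)*3)*(a*5))+(((6*b)*z)*(a*5))) -> ((((6*b)*3)*(a*5))+(((6*b)*4)*(a*5)))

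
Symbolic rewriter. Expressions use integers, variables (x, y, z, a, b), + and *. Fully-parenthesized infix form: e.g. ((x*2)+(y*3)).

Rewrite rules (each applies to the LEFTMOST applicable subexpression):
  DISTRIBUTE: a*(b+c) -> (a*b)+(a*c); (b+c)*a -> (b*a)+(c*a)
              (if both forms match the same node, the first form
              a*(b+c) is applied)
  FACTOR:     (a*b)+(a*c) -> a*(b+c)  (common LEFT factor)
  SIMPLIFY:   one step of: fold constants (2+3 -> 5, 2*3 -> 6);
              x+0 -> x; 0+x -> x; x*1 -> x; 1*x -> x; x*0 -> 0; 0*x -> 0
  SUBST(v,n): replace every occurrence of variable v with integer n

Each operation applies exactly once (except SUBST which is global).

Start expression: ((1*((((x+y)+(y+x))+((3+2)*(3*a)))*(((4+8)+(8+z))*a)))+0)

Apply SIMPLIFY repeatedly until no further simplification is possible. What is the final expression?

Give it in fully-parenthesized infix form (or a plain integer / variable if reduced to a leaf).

Start: ((1*((((x+y)+(y+x))+((3+2)*(3*a)))*(((4+8)+(8+z))*a)))+0)
Step 1: at root: ((1*((((x+y)+(y+x))+((3+2)*(3*a)))*(((4+8)+(8+z))*a)))+0) -> (1*((((x+y)+(y+x))+((3+2)*(3*a)))*(((4+8)+(8+z))*a))); overall: ((1*((((x+y)+(y+x))+((3+2)*(3*a)))*(((4+8)+(8+z))*a)))+0) -> (1*((((x+y)+(y+x))+((3+2)*(3*a)))*(((4+8)+(8+z))*a)))
Step 2: at root: (1*((((x+y)+(y+x))+((3+2)*(3*a)))*(((4+8)+(8+z))*a))) -> ((((x+y)+(y+x))+((3+2)*(3*a)))*(((4+8)+(8+z))*a)); overall: (1*((((x+y)+(y+x))+((3+2)*(3*a)))*(((4+8)+(8+z))*a))) -> ((((x+y)+(y+x))+((3+2)*(3*a)))*(((4+8)+(8+z))*a))
Step 3: at LRL: (3+2) -> 5; overall: ((((x+y)+(y+x))+((3+2)*(3*a)))*(((4+8)+(8+z))*a)) -> ((((x+y)+(y+x))+(5*(3*a)))*(((4+8)+(8+z))*a))
Step 4: at RLL: (4+8) -> 12; overall: ((((x+y)+(y+x))+(5*(3*a)))*(((4+8)+(8+z))*a)) -> ((((x+y)+(y+x))+(5*(3*a)))*((12+(8+z))*a))
Fixed point: ((((x+y)+(y+x))+(5*(3*a)))*((12+(8+z))*a))

Answer: ((((x+y)+(y+x))+(5*(3*a)))*((12+(8+z))*a))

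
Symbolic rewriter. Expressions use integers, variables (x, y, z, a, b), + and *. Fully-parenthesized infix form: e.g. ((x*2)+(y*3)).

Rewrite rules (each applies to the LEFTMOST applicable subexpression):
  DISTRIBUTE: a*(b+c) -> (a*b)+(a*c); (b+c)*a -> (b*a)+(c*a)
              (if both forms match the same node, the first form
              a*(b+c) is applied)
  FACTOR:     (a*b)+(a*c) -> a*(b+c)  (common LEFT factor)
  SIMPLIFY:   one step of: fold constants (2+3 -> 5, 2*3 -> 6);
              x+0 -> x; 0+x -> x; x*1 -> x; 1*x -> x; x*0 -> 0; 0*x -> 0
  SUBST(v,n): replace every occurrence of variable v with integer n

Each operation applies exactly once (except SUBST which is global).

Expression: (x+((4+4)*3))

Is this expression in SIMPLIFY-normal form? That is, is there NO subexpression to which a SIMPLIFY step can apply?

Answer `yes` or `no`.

Expression: (x+((4+4)*3))
Scanning for simplifiable subexpressions (pre-order)...
  at root: (x+((4+4)*3)) (not simplifiable)
  at R: ((4+4)*3) (not simplifiable)
  at RL: (4+4) (SIMPLIFIABLE)
Found simplifiable subexpr at path RL: (4+4)
One SIMPLIFY step would give: (x+(8*3))
-> NOT in normal form.

Answer: no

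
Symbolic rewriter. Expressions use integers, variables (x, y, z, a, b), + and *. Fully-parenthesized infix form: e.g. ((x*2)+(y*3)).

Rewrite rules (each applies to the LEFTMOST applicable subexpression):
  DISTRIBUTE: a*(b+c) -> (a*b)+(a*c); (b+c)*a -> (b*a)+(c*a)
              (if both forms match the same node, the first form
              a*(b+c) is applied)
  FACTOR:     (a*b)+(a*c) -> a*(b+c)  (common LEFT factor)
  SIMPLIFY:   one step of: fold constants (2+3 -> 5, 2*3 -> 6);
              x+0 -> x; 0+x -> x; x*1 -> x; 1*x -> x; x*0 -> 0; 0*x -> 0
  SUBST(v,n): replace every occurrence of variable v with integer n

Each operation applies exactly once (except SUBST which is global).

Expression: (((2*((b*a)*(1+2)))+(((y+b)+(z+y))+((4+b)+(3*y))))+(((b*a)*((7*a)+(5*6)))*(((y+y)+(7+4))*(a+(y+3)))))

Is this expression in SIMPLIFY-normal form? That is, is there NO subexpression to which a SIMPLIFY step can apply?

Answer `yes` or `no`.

Expression: (((2*((b*a)*(1+2)))+(((y+b)+(z+y))+((4+b)+(3*y))))+(((b*a)*((7*a)+(5*6)))*(((y+y)+(7+4))*(a+(y+3)))))
Scanning for simplifiable subexpressions (pre-order)...
  at root: (((2*((b*a)*(1+2)))+(((y+b)+(z+y))+((4+b)+(3*y))))+(((b*a)*((7*a)+(5*6)))*(((y+y)+(7+4))*(a+(y+3))))) (not simplifiable)
  at L: ((2*((b*a)*(1+2)))+(((y+b)+(z+y))+((4+b)+(3*y)))) (not simplifiable)
  at LL: (2*((b*a)*(1+2))) (not simplifiable)
  at LLR: ((b*a)*(1+2)) (not simplifiable)
  at LLRL: (b*a) (not simplifiable)
  at LLRR: (1+2) (SIMPLIFIABLE)
  at LR: (((y+b)+(z+y))+((4+b)+(3*y))) (not simplifiable)
  at LRL: ((y+b)+(z+y)) (not simplifiable)
  at LRLL: (y+b) (not simplifiable)
  at LRLR: (z+y) (not simplifiable)
  at LRR: ((4+b)+(3*y)) (not simplifiable)
  at LRRL: (4+b) (not simplifiable)
  at LRRR: (3*y) (not simplifiable)
  at R: (((b*a)*((7*a)+(5*6)))*(((y+y)+(7+4))*(a+(y+3)))) (not simplifiable)
  at RL: ((b*a)*((7*a)+(5*6))) (not simplifiable)
  at RLL: (b*a) (not simplifiable)
  at RLR: ((7*a)+(5*6)) (not simplifiable)
  at RLRL: (7*a) (not simplifiable)
  at RLRR: (5*6) (SIMPLIFIABLE)
  at RR: (((y+y)+(7+4))*(a+(y+3))) (not simplifiable)
  at RRL: ((y+y)+(7+4)) (not simplifiable)
  at RRLL: (y+y) (not simplifiable)
  at RRLR: (7+4) (SIMPLIFIABLE)
  at RRR: (a+(y+3)) (not simplifiable)
  at RRRR: (y+3) (not simplifiable)
Found simplifiable subexpr at path LLRR: (1+2)
One SIMPLIFY step would give: (((2*((b*a)*3))+(((y+b)+(z+y))+((4+b)+(3*y))))+(((b*a)*((7*a)+(5*6)))*(((y+y)+(7+4))*(a+(y+3)))))
-> NOT in normal form.

Answer: no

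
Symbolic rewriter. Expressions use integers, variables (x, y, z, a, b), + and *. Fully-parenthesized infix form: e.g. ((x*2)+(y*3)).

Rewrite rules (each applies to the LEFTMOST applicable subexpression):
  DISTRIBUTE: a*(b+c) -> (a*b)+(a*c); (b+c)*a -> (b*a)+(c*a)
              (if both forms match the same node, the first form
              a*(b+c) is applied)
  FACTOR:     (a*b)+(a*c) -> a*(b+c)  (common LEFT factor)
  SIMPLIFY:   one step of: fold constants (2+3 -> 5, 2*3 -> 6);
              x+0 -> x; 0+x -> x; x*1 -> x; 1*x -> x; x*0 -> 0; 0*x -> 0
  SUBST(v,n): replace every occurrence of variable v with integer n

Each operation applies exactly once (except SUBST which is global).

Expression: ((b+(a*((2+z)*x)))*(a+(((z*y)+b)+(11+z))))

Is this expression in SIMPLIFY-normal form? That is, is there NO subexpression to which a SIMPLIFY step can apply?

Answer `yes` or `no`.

Answer: yes

Derivation:
Expression: ((b+(a*((2+z)*x)))*(a+(((z*y)+b)+(11+z))))
Scanning for simplifiable subexpressions (pre-order)...
  at root: ((b+(a*((2+z)*x)))*(a+(((z*y)+b)+(11+z)))) (not simplifiable)
  at L: (b+(a*((2+z)*x))) (not simplifiable)
  at LR: (a*((2+z)*x)) (not simplifiable)
  at LRR: ((2+z)*x) (not simplifiable)
  at LRRL: (2+z) (not simplifiable)
  at R: (a+(((z*y)+b)+(11+z))) (not simplifiable)
  at RR: (((z*y)+b)+(11+z)) (not simplifiable)
  at RRL: ((z*y)+b) (not simplifiable)
  at RRLL: (z*y) (not simplifiable)
  at RRR: (11+z) (not simplifiable)
Result: no simplifiable subexpression found -> normal form.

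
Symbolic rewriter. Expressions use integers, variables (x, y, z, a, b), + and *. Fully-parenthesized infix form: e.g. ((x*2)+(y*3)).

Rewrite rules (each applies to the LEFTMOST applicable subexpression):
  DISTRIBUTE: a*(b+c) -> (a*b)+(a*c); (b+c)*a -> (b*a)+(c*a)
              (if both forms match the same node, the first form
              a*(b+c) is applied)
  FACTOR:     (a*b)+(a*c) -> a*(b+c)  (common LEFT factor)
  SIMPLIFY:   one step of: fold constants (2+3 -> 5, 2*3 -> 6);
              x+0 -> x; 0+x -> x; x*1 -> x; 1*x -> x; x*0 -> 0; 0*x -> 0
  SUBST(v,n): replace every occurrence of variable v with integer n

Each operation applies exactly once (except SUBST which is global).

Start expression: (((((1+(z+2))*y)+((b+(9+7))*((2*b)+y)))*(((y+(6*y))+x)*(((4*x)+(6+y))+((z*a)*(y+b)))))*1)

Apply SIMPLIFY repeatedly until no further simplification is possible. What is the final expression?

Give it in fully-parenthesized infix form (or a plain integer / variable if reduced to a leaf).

Start: (((((1+(z+2))*y)+((b+(9+7))*((2*b)+y)))*(((y+(6*y))+x)*(((4*x)+(6+y))+((z*a)*(y+b)))))*1)
Step 1: at root: (((((1+(z+2))*y)+((b+(9+7))*((2*b)+y)))*(((y+(6*y))+x)*(((4*x)+(6+y))+((z*a)*(y+b)))))*1) -> ((((1+(z+2))*y)+((b+(9+7))*((2*b)+y)))*(((y+(6*y))+x)*(((4*x)+(6+y))+((z*a)*(y+b))))); overall: (((((1+(z+2))*y)+((b+(9+7))*((2*b)+y)))*(((y+(6*y))+x)*(((4*x)+(6+y))+((z*a)*(y+b)))))*1) -> ((((1+(z+2))*y)+((b+(9+7))*((2*b)+y)))*(((y+(6*y))+x)*(((4*x)+(6+y))+((z*a)*(y+b)))))
Step 2: at LRLR: (9+7) -> 16; overall: ((((1+(z+2))*y)+((b+(9+7))*((2*b)+y)))*(((y+(6*y))+x)*(((4*x)+(6+y))+((z*a)*(y+b))))) -> ((((1+(z+2))*y)+((b+16)*((2*b)+y)))*(((y+(6*y))+x)*(((4*x)+(6+y))+((z*a)*(y+b)))))
Fixed point: ((((1+(z+2))*y)+((b+16)*((2*b)+y)))*(((y+(6*y))+x)*(((4*x)+(6+y))+((z*a)*(y+b)))))

Answer: ((((1+(z+2))*y)+((b+16)*((2*b)+y)))*(((y+(6*y))+x)*(((4*x)+(6+y))+((z*a)*(y+b)))))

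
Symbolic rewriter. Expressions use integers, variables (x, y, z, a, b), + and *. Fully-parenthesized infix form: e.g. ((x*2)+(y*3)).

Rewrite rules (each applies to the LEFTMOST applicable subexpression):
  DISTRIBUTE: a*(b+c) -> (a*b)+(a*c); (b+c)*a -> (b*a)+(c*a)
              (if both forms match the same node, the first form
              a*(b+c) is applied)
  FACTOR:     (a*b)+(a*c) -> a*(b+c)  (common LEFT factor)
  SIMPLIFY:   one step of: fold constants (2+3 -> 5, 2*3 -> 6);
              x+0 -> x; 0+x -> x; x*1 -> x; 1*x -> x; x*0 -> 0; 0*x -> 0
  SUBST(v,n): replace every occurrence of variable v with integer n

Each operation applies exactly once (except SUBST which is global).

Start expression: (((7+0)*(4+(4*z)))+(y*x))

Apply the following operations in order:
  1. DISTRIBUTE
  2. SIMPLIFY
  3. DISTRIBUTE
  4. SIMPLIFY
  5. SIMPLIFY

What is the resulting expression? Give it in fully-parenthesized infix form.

Answer: ((28+((7*(4*z))+0))+(y*x))

Derivation:
Start: (((7+0)*(4+(4*z)))+(y*x))
Apply DISTRIBUTE at L (target: ((7+0)*(4+(4*z)))): (((7+0)*(4+(4*z)))+(y*x)) -> ((((7+0)*4)+((7+0)*(4*z)))+(y*x))
Apply SIMPLIFY at LLL (target: (7+0)): ((((7+0)*4)+((7+0)*(4*z)))+(y*x)) -> (((7*4)+((7+0)*(4*z)))+(y*x))
Apply DISTRIBUTE at LR (target: ((7+0)*(4*z))): (((7*4)+((7+0)*(4*z)))+(y*x)) -> (((7*4)+((7*(4*z))+(0*(4*z))))+(y*x))
Apply SIMPLIFY at LL (target: (7*4)): (((7*4)+((7*(4*z))+(0*(4*z))))+(y*x)) -> ((28+((7*(4*z))+(0*(4*z))))+(y*x))
Apply SIMPLIFY at LRR (target: (0*(4*z))): ((28+((7*(4*z))+(0*(4*z))))+(y*x)) -> ((28+((7*(4*z))+0))+(y*x))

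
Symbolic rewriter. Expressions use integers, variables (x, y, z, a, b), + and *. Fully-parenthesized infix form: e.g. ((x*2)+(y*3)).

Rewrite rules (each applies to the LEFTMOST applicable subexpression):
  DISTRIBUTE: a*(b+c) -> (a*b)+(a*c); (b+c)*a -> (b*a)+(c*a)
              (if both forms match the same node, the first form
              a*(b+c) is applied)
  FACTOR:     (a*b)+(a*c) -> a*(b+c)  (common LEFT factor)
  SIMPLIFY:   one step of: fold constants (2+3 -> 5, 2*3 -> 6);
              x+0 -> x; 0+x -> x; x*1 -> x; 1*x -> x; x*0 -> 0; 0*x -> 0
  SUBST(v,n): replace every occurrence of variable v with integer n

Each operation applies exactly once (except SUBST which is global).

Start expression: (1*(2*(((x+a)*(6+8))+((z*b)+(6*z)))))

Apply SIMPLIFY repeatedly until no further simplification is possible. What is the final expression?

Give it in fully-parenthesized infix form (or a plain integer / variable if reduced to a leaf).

Start: (1*(2*(((x+a)*(6+8))+((z*b)+(6*z)))))
Step 1: at root: (1*(2*(((x+a)*(6+8))+((z*b)+(6*z))))) -> (2*(((x+a)*(6+8))+((z*b)+(6*z)))); overall: (1*(2*(((x+a)*(6+8))+((z*b)+(6*z))))) -> (2*(((x+a)*(6+8))+((z*b)+(6*z))))
Step 2: at RLR: (6+8) -> 14; overall: (2*(((x+a)*(6+8))+((z*b)+(6*z)))) -> (2*(((x+a)*14)+((z*b)+(6*z))))
Fixed point: (2*(((x+a)*14)+((z*b)+(6*z))))

Answer: (2*(((x+a)*14)+((z*b)+(6*z))))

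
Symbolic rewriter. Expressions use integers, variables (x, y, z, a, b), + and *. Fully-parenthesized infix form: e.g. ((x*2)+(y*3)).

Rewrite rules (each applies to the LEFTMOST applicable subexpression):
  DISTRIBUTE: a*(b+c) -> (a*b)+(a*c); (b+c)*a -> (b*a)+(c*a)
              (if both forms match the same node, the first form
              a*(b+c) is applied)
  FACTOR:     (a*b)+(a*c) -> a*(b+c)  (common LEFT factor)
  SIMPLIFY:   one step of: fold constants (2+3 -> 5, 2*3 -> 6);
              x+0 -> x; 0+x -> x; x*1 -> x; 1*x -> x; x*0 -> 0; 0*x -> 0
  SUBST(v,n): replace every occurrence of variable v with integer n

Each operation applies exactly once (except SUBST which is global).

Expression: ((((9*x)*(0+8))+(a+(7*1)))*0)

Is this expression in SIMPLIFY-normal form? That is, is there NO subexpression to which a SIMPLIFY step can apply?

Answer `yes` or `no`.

Answer: no

Derivation:
Expression: ((((9*x)*(0+8))+(a+(7*1)))*0)
Scanning for simplifiable subexpressions (pre-order)...
  at root: ((((9*x)*(0+8))+(a+(7*1)))*0) (SIMPLIFIABLE)
  at L: (((9*x)*(0+8))+(a+(7*1))) (not simplifiable)
  at LL: ((9*x)*(0+8)) (not simplifiable)
  at LLL: (9*x) (not simplifiable)
  at LLR: (0+8) (SIMPLIFIABLE)
  at LR: (a+(7*1)) (not simplifiable)
  at LRR: (7*1) (SIMPLIFIABLE)
Found simplifiable subexpr at path root: ((((9*x)*(0+8))+(a+(7*1)))*0)
One SIMPLIFY step would give: 0
-> NOT in normal form.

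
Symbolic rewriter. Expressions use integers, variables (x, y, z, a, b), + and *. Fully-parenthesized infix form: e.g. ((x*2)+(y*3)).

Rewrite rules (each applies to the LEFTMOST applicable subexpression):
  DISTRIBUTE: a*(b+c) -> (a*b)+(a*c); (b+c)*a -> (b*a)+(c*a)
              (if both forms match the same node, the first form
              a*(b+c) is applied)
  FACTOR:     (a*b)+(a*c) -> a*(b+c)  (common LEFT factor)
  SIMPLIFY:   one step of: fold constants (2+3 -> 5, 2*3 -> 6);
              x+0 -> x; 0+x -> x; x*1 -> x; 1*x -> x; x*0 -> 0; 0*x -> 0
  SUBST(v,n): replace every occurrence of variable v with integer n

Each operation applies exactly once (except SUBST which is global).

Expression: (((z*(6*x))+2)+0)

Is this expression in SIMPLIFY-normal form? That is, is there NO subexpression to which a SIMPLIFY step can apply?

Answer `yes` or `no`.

Answer: no

Derivation:
Expression: (((z*(6*x))+2)+0)
Scanning for simplifiable subexpressions (pre-order)...
  at root: (((z*(6*x))+2)+0) (SIMPLIFIABLE)
  at L: ((z*(6*x))+2) (not simplifiable)
  at LL: (z*(6*x)) (not simplifiable)
  at LLR: (6*x) (not simplifiable)
Found simplifiable subexpr at path root: (((z*(6*x))+2)+0)
One SIMPLIFY step would give: ((z*(6*x))+2)
-> NOT in normal form.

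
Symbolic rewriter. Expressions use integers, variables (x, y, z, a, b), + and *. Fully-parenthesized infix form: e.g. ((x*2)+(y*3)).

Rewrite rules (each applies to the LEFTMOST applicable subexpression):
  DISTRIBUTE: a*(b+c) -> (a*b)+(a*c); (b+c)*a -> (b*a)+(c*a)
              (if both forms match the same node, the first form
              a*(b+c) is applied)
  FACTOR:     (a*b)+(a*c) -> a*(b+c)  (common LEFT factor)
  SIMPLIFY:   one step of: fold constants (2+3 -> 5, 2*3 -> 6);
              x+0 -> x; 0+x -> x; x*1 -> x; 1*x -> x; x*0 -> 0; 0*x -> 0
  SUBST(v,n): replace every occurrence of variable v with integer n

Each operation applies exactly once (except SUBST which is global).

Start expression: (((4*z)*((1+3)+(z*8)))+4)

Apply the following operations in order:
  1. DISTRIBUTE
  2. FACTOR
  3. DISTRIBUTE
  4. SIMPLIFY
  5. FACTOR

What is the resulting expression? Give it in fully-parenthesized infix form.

Answer: (((4*z)*(4+(z*8)))+4)

Derivation:
Start: (((4*z)*((1+3)+(z*8)))+4)
Apply DISTRIBUTE at L (target: ((4*z)*((1+3)+(z*8)))): (((4*z)*((1+3)+(z*8)))+4) -> ((((4*z)*(1+3))+((4*z)*(z*8)))+4)
Apply FACTOR at L (target: (((4*z)*(1+3))+((4*z)*(z*8)))): ((((4*z)*(1+3))+((4*z)*(z*8)))+4) -> (((4*z)*((1+3)+(z*8)))+4)
Apply DISTRIBUTE at L (target: ((4*z)*((1+3)+(z*8)))): (((4*z)*((1+3)+(z*8)))+4) -> ((((4*z)*(1+3))+((4*z)*(z*8)))+4)
Apply SIMPLIFY at LLR (target: (1+3)): ((((4*z)*(1+3))+((4*z)*(z*8)))+4) -> ((((4*z)*4)+((4*z)*(z*8)))+4)
Apply FACTOR at L (target: (((4*z)*4)+((4*z)*(z*8)))): ((((4*z)*4)+((4*z)*(z*8)))+4) -> (((4*z)*(4+(z*8)))+4)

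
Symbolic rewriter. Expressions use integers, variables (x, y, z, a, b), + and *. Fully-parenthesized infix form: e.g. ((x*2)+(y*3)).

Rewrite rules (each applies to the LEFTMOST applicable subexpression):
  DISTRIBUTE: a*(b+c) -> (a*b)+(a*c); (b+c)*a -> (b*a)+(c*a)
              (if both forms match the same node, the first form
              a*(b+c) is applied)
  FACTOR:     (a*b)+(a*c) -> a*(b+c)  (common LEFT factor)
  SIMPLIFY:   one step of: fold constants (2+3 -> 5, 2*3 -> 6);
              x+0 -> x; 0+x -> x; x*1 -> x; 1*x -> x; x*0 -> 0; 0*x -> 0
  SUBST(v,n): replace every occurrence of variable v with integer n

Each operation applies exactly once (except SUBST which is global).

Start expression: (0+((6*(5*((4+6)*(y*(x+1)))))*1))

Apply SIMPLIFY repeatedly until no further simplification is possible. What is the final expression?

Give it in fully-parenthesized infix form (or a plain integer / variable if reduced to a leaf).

Start: (0+((6*(5*((4+6)*(y*(x+1)))))*1))
Step 1: at root: (0+((6*(5*((4+6)*(y*(x+1)))))*1)) -> ((6*(5*((4+6)*(y*(x+1)))))*1); overall: (0+((6*(5*((4+6)*(y*(x+1)))))*1)) -> ((6*(5*((4+6)*(y*(x+1)))))*1)
Step 2: at root: ((6*(5*((4+6)*(y*(x+1)))))*1) -> (6*(5*((4+6)*(y*(x+1))))); overall: ((6*(5*((4+6)*(y*(x+1)))))*1) -> (6*(5*((4+6)*(y*(x+1)))))
Step 3: at RRL: (4+6) -> 10; overall: (6*(5*((4+6)*(y*(x+1))))) -> (6*(5*(10*(y*(x+1)))))
Fixed point: (6*(5*(10*(y*(x+1)))))

Answer: (6*(5*(10*(y*(x+1)))))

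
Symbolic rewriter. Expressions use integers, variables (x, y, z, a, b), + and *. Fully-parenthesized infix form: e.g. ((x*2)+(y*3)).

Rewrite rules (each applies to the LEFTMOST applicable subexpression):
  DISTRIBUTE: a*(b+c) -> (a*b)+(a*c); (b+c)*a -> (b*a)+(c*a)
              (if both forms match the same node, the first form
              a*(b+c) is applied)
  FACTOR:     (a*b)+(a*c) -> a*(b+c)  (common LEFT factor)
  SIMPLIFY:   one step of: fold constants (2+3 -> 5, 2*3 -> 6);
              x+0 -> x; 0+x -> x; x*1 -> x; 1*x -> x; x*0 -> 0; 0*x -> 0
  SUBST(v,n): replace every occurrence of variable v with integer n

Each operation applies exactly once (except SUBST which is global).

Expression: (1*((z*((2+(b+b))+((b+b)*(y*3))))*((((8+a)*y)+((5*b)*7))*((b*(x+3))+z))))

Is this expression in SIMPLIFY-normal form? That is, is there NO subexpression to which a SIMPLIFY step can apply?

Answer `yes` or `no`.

Answer: no

Derivation:
Expression: (1*((z*((2+(b+b))+((b+b)*(y*3))))*((((8+a)*y)+((5*b)*7))*((b*(x+3))+z))))
Scanning for simplifiable subexpressions (pre-order)...
  at root: (1*((z*((2+(b+b))+((b+b)*(y*3))))*((((8+a)*y)+((5*b)*7))*((b*(x+3))+z)))) (SIMPLIFIABLE)
  at R: ((z*((2+(b+b))+((b+b)*(y*3))))*((((8+a)*y)+((5*b)*7))*((b*(x+3))+z))) (not simplifiable)
  at RL: (z*((2+(b+b))+((b+b)*(y*3)))) (not simplifiable)
  at RLR: ((2+(b+b))+((b+b)*(y*3))) (not simplifiable)
  at RLRL: (2+(b+b)) (not simplifiable)
  at RLRLR: (b+b) (not simplifiable)
  at RLRR: ((b+b)*(y*3)) (not simplifiable)
  at RLRRL: (b+b) (not simplifiable)
  at RLRRR: (y*3) (not simplifiable)
  at RR: ((((8+a)*y)+((5*b)*7))*((b*(x+3))+z)) (not simplifiable)
  at RRL: (((8+a)*y)+((5*b)*7)) (not simplifiable)
  at RRLL: ((8+a)*y) (not simplifiable)
  at RRLLL: (8+a) (not simplifiable)
  at RRLR: ((5*b)*7) (not simplifiable)
  at RRLRL: (5*b) (not simplifiable)
  at RRR: ((b*(x+3))+z) (not simplifiable)
  at RRRL: (b*(x+3)) (not simplifiable)
  at RRRLR: (x+3) (not simplifiable)
Found simplifiable subexpr at path root: (1*((z*((2+(b+b))+((b+b)*(y*3))))*((((8+a)*y)+((5*b)*7))*((b*(x+3))+z))))
One SIMPLIFY step would give: ((z*((2+(b+b))+((b+b)*(y*3))))*((((8+a)*y)+((5*b)*7))*((b*(x+3))+z)))
-> NOT in normal form.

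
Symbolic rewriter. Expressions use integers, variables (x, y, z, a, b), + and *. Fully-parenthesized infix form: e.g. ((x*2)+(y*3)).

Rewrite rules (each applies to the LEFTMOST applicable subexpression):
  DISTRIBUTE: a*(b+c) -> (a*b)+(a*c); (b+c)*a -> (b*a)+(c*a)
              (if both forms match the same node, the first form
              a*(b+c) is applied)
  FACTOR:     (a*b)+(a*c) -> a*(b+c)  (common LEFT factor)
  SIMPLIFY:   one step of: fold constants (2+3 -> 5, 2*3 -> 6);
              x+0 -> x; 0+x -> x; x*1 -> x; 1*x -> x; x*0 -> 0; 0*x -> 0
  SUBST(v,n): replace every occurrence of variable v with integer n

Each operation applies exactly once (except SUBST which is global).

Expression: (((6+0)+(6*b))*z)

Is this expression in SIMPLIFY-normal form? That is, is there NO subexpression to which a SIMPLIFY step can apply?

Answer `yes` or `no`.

Answer: no

Derivation:
Expression: (((6+0)+(6*b))*z)
Scanning for simplifiable subexpressions (pre-order)...
  at root: (((6+0)+(6*b))*z) (not simplifiable)
  at L: ((6+0)+(6*b)) (not simplifiable)
  at LL: (6+0) (SIMPLIFIABLE)
  at LR: (6*b) (not simplifiable)
Found simplifiable subexpr at path LL: (6+0)
One SIMPLIFY step would give: ((6+(6*b))*z)
-> NOT in normal form.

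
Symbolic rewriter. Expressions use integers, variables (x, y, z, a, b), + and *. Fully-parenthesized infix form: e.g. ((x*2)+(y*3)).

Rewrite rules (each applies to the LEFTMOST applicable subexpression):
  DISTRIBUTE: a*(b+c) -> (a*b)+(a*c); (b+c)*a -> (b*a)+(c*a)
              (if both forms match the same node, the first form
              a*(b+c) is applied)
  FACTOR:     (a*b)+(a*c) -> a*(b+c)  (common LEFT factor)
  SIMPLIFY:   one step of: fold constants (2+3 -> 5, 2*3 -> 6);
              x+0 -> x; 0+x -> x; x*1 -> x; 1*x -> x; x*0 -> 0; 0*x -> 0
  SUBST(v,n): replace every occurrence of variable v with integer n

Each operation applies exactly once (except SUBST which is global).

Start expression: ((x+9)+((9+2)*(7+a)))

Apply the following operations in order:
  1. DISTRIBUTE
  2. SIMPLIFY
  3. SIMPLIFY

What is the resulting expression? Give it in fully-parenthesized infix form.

Answer: ((x+9)+(77+((9+2)*a)))

Derivation:
Start: ((x+9)+((9+2)*(7+a)))
Apply DISTRIBUTE at R (target: ((9+2)*(7+a))): ((x+9)+((9+2)*(7+a))) -> ((x+9)+(((9+2)*7)+((9+2)*a)))
Apply SIMPLIFY at RLL (target: (9+2)): ((x+9)+(((9+2)*7)+((9+2)*a))) -> ((x+9)+((11*7)+((9+2)*a)))
Apply SIMPLIFY at RL (target: (11*7)): ((x+9)+((11*7)+((9+2)*a))) -> ((x+9)+(77+((9+2)*a)))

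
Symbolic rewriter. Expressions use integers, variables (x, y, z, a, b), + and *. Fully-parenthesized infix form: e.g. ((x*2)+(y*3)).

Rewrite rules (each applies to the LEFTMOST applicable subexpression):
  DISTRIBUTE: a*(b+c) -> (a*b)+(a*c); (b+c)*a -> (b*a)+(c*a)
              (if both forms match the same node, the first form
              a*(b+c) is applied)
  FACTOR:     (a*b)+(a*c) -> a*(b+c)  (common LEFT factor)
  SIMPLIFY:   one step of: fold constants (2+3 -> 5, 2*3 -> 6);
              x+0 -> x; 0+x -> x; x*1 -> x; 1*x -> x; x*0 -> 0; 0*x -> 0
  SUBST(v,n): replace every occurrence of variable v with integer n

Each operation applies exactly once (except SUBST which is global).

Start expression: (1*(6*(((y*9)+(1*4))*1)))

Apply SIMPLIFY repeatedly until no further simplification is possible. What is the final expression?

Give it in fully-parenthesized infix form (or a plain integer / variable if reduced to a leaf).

Answer: (6*((y*9)+4))

Derivation:
Start: (1*(6*(((y*9)+(1*4))*1)))
Step 1: at root: (1*(6*(((y*9)+(1*4))*1))) -> (6*(((y*9)+(1*4))*1)); overall: (1*(6*(((y*9)+(1*4))*1))) -> (6*(((y*9)+(1*4))*1))
Step 2: at R: (((y*9)+(1*4))*1) -> ((y*9)+(1*4)); overall: (6*(((y*9)+(1*4))*1)) -> (6*((y*9)+(1*4)))
Step 3: at RR: (1*4) -> 4; overall: (6*((y*9)+(1*4))) -> (6*((y*9)+4))
Fixed point: (6*((y*9)+4))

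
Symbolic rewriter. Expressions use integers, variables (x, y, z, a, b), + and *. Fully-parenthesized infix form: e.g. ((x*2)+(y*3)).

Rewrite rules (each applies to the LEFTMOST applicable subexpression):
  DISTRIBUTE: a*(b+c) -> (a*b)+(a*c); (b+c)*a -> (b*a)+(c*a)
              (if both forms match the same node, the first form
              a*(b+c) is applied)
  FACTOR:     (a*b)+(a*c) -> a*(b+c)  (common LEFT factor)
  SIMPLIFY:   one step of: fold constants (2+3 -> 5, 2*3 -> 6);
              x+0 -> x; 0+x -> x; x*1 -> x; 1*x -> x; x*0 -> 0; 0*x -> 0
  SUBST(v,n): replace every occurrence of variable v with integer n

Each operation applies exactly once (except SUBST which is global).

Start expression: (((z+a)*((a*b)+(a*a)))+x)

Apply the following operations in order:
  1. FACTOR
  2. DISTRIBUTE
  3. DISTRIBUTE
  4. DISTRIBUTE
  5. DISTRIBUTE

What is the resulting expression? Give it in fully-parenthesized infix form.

Answer: ((((z*(a*b))+(z*(a*a)))+(a*((a*b)+(a*a))))+x)

Derivation:
Start: (((z+a)*((a*b)+(a*a)))+x)
Apply FACTOR at LR (target: ((a*b)+(a*a))): (((z+a)*((a*b)+(a*a)))+x) -> (((z+a)*(a*(b+a)))+x)
Apply DISTRIBUTE at L (target: ((z+a)*(a*(b+a)))): (((z+a)*(a*(b+a)))+x) -> (((z*(a*(b+a)))+(a*(a*(b+a))))+x)
Apply DISTRIBUTE at LLR (target: (a*(b+a))): (((z*(a*(b+a)))+(a*(a*(b+a))))+x) -> (((z*((a*b)+(a*a)))+(a*(a*(b+a))))+x)
Apply DISTRIBUTE at LL (target: (z*((a*b)+(a*a)))): (((z*((a*b)+(a*a)))+(a*(a*(b+a))))+x) -> ((((z*(a*b))+(z*(a*a)))+(a*(a*(b+a))))+x)
Apply DISTRIBUTE at LRR (target: (a*(b+a))): ((((z*(a*b))+(z*(a*a)))+(a*(a*(b+a))))+x) -> ((((z*(a*b))+(z*(a*a)))+(a*((a*b)+(a*a))))+x)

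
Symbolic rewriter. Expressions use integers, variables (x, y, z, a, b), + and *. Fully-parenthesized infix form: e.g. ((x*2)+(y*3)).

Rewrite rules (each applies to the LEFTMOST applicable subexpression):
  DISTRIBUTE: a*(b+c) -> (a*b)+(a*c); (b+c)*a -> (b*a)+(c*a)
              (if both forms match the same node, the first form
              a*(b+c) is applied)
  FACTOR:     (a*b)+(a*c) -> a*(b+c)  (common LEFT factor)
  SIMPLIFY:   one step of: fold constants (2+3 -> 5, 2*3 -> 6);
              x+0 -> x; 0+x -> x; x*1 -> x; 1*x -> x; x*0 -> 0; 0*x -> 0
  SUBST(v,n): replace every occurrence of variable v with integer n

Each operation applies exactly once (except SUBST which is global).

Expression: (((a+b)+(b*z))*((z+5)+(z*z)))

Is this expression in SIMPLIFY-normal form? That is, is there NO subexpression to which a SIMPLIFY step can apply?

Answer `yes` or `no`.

Answer: yes

Derivation:
Expression: (((a+b)+(b*z))*((z+5)+(z*z)))
Scanning for simplifiable subexpressions (pre-order)...
  at root: (((a+b)+(b*z))*((z+5)+(z*z))) (not simplifiable)
  at L: ((a+b)+(b*z)) (not simplifiable)
  at LL: (a+b) (not simplifiable)
  at LR: (b*z) (not simplifiable)
  at R: ((z+5)+(z*z)) (not simplifiable)
  at RL: (z+5) (not simplifiable)
  at RR: (z*z) (not simplifiable)
Result: no simplifiable subexpression found -> normal form.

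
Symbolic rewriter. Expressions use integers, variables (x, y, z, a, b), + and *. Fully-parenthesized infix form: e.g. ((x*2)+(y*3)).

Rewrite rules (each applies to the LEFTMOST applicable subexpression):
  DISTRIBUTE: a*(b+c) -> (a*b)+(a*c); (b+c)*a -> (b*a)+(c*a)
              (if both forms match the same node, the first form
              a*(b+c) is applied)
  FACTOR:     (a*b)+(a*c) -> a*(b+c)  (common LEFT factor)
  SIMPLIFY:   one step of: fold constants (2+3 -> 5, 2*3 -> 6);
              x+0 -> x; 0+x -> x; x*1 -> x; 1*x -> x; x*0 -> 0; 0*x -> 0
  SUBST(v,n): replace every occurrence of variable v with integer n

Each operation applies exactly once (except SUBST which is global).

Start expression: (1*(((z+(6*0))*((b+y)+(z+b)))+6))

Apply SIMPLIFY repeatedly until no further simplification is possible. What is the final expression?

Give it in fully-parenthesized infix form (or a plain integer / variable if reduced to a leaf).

Start: (1*(((z+(6*0))*((b+y)+(z+b)))+6))
Step 1: at root: (1*(((z+(6*0))*((b+y)+(z+b)))+6)) -> (((z+(6*0))*((b+y)+(z+b)))+6); overall: (1*(((z+(6*0))*((b+y)+(z+b)))+6)) -> (((z+(6*0))*((b+y)+(z+b)))+6)
Step 2: at LLR: (6*0) -> 0; overall: (((z+(6*0))*((b+y)+(z+b)))+6) -> (((z+0)*((b+y)+(z+b)))+6)
Step 3: at LL: (z+0) -> z; overall: (((z+0)*((b+y)+(z+b)))+6) -> ((z*((b+y)+(z+b)))+6)
Fixed point: ((z*((b+y)+(z+b)))+6)

Answer: ((z*((b+y)+(z+b)))+6)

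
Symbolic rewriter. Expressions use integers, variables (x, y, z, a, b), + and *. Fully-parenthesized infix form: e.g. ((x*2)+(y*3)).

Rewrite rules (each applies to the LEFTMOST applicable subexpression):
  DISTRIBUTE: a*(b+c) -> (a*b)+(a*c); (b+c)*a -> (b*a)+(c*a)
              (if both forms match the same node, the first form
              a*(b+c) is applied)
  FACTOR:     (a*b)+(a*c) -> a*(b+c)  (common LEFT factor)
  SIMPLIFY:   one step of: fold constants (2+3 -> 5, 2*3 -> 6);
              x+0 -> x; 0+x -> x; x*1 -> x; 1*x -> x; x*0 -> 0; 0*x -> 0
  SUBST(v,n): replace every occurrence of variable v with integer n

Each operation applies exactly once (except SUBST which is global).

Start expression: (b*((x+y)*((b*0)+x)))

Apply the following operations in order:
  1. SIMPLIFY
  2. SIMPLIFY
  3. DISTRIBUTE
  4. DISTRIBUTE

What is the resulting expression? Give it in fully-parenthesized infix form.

Answer: ((b*(x*x))+(b*(y*x)))

Derivation:
Start: (b*((x+y)*((b*0)+x)))
Apply SIMPLIFY at RRL (target: (b*0)): (b*((x+y)*((b*0)+x))) -> (b*((x+y)*(0+x)))
Apply SIMPLIFY at RR (target: (0+x)): (b*((x+y)*(0+x))) -> (b*((x+y)*x))
Apply DISTRIBUTE at R (target: ((x+y)*x)): (b*((x+y)*x)) -> (b*((x*x)+(y*x)))
Apply DISTRIBUTE at root (target: (b*((x*x)+(y*x)))): (b*((x*x)+(y*x))) -> ((b*(x*x))+(b*(y*x)))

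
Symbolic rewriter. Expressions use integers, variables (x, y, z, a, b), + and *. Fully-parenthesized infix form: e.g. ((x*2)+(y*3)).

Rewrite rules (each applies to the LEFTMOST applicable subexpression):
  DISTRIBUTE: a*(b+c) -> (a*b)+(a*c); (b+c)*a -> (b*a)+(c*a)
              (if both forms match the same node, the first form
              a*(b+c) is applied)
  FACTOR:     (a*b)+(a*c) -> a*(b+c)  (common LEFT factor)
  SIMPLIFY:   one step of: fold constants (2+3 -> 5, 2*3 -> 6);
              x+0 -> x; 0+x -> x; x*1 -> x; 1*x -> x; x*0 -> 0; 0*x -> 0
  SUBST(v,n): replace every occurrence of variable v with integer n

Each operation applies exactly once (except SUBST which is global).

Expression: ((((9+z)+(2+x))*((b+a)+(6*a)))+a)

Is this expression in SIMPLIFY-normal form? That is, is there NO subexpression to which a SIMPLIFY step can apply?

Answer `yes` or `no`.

Expression: ((((9+z)+(2+x))*((b+a)+(6*a)))+a)
Scanning for simplifiable subexpressions (pre-order)...
  at root: ((((9+z)+(2+x))*((b+a)+(6*a)))+a) (not simplifiable)
  at L: (((9+z)+(2+x))*((b+a)+(6*a))) (not simplifiable)
  at LL: ((9+z)+(2+x)) (not simplifiable)
  at LLL: (9+z) (not simplifiable)
  at LLR: (2+x) (not simplifiable)
  at LR: ((b+a)+(6*a)) (not simplifiable)
  at LRL: (b+a) (not simplifiable)
  at LRR: (6*a) (not simplifiable)
Result: no simplifiable subexpression found -> normal form.

Answer: yes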